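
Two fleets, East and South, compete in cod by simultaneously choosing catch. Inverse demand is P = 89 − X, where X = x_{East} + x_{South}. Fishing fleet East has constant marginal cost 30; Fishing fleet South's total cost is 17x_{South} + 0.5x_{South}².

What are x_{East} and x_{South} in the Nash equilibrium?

21, 17

Fishing fleet East's profit: π = x_{East}(89 − (x_{East} + x_{South})) − 30x_{East}.
∂π/∂x_{East} = 59 − 2x_{East} − x_{South} = 0, so x_{East} = 29.5 − 0.5x_{South}.
For South: ∂π/∂x_{South} = 72 − 3x_{South} − x_{East} = 0 ⇒ x_{South} = 24 − (1/3)x_{East}.
Substituting the second reaction function into the first: x_{East} = 29.5 − 0.5(24 − (1/3)x_{East}), which gives (5/6)x_{East} = 17.5 ⇒ x_{East} = 21.
Then x_{South} = 24 − (1/3)·21 = 17.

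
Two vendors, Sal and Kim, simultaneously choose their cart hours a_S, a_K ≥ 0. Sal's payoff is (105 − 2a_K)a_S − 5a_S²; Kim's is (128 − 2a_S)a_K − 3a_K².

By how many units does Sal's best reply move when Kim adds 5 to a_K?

Expanding Sal's payoff: 105a_S − 2a_Ka_S − 5a_S².
∂π/∂a_S = 105 − 2a_K − 10a_S = 0, so a_S = 10.5 − 0.2a_K.
The reaction-function slope is −0.2, so a 5-unit rise in a_K moves a_S by −0.2 × 5 = −1. Sal's best response falls — the actions are strategic substitutes.

-1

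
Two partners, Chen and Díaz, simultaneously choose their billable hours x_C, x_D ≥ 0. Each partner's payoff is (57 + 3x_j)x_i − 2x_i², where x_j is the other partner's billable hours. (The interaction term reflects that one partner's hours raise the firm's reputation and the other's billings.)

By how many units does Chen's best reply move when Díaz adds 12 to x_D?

Chen's payoff is (57 + 3x_D)x_C − 2x_C².
∂π/∂x_C = 57 + 3x_D − 4x_C = 0, so x_C = 14.25 + 0.75x_D.
The reaction-function slope is 0.75, so a 12-unit rise in x_D moves x_C by 0.75 × 12 = 9. Chen's best response rises — the actions are strategic complements.

9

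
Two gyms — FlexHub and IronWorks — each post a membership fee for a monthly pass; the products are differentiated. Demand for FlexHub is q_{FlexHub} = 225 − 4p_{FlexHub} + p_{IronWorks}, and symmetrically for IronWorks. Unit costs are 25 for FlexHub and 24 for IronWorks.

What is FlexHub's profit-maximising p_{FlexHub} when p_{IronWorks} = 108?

FlexHub's profit: π = (p_{FlexHub} − 25)(225 − 4p_{FlexHub} + p_{IronWorks}).
∂π/∂p_{FlexHub} = 325 − 8p_{FlexHub} + p_{IronWorks} = 0 ⇒ p_{FlexHub} = 40.625 + 0.125p_{IronWorks}.
At p_{IronWorks} = 108: p_{FlexHub} = 40.625 + 0.125·108 = 54.125.

54.125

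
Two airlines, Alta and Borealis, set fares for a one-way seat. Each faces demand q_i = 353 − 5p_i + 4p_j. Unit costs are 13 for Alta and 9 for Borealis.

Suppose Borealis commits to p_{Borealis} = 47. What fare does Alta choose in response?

60.6

Alta's profit: π = (p_{Alta} − 13)(353 − 5p_{Alta} + 4p_{Borealis}).
∂π/∂p_{Alta} = 418 − 10p_{Alta} + 4p_{Borealis} = 0 ⇒ p_{Alta} = 41.8 + 0.4p_{Borealis}.
At p_{Borealis} = 47: p_{Alta} = 41.8 + 0.4·47 = 60.6.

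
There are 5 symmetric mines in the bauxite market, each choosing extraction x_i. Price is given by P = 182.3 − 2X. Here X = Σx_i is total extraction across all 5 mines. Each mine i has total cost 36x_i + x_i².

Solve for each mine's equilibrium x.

A representative mine's profit is π_i = x_i(182.3 − 2X) − 36x_i − x_i², with X = x_i + Σ_{j≠i} x_j.
First-order condition: 146.3 − 6x_i − 2Σ_{j≠i} x_j = 0.
In a symmetric equilibrium every mine chooses the same x, so Σ_{j≠i} x_j = 4x. The condition becomes 146.3 − 14x = 0, giving x = 146.3/14 = 10.45.

10.45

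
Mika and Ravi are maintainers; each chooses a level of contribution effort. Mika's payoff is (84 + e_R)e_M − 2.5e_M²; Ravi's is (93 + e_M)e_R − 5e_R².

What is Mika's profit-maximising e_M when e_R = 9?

Expanding Mika's payoff: 84e_M + e_Re_M − 2.5e_M².
∂π/∂e_M = 84 + e_R − 5e_M = 0, so e_M = 16.8 + 0.2e_R.
At e_R = 9: e_M = 16.8 + 0.2·9 = 18.6.

18.6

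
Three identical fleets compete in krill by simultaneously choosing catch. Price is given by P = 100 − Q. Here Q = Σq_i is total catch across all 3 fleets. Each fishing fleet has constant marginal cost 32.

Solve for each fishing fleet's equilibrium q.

A representative fishing fleet's profit is π_i = q_i(100 − Q) − 32q_i, with Q = q_i + Σ_{j≠i} q_j.
First-order condition: 68 − 2q_i − Σ_{j≠i} q_j = 0.
With identical fishing fleets, set every q_j = q: then 68 − 2q − 2q = 0, i.e. q = 68/4 = 17.

17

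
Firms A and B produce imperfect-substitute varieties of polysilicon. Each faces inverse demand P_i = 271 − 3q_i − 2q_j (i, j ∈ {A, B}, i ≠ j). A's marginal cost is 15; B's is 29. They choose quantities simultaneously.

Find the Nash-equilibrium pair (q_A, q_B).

32.875, 29.375

Firm A's profit: π = q_A(271 − 3q_A − 2q_B) − 15q_A.
∂π/∂q_A = 256 − 6q_A − 2q_B = 0 ⇒ q_A = 128/3 − (1/3)q_B.
Similarly q_B = 121/3 − (1/3)q_A.
Plugging q_B into A's best response: q_A = 128/3 − (1/3)(121/3 − (1/3)q_A) ⇒ (8/9)q_A = 263/9, so q_A = 32.875.
Then q_B = 121/3 − (1/3)·32.875 = 29.375.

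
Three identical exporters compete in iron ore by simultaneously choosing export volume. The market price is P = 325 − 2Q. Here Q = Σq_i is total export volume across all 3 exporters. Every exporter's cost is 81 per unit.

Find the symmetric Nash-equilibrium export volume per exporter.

A representative exporter's profit is π_i = q_i(325 − 2Q) − 81q_i, with Q = q_i + Σ_{j≠i} q_j.
First-order condition: 244 − 4q_i − 2Σ_{j≠i} q_j = 0.
In a symmetric equilibrium every exporter chooses the same q, so Σ_{j≠i} q_j = 2q. The condition becomes 244 − 8q = 0, giving q = 244/8 = 30.5.

30.5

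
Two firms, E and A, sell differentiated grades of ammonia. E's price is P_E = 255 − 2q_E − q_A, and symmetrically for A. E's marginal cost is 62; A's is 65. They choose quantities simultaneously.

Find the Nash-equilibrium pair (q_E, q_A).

Firm E's profit: π = q_E(255 − 2q_E − q_A) − 62q_E.
∂π/∂q_E = 193 − 4q_E − q_A = 0 ⇒ q_E = 48.25 − 0.25q_A.
Similarly q_A = 47.5 − 0.25q_E.
Substituting the second reaction function into the first: q_E = 48.25 − 0.25(47.5 − 0.25q_E), which gives 0.9375q_E = 36.375 ⇒ q_E = 38.8.
Then q_A = 47.5 − 0.25·38.8 = 37.8.

38.8, 37.8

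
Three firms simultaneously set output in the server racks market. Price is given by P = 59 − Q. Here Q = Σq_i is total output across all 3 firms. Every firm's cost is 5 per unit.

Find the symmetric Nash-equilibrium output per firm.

A representative firm's profit is π_i = q_i(59 − Q) − 5q_i, with Q = q_i + Σ_{j≠i} q_j.
First-order condition: 54 − 2q_i − Σ_{j≠i} q_j = 0.
Imposing symmetry (q_j = q for all j) turns Σ_{j≠i} q_j into 2q, so 54 = 4q and q = 13.5.

13.5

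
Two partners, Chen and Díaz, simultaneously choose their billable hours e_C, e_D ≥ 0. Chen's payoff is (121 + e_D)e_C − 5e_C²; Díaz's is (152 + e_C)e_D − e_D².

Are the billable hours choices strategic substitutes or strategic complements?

Expanding Chen's payoff: 121e_C + e_De_C − 5e_C².
∂π/∂e_C = 121 + e_D − 10e_C = 0, so e_C = 12.1 + 0.1e_D.
The best-response slope de_C/de_D = 0.1 > 0: the reaction function is upward-sloping, so the choices are strategic complements.

strategic complements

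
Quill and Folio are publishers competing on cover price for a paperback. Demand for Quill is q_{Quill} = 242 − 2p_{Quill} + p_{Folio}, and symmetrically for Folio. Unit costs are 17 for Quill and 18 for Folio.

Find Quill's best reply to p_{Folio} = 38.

Quill's profit: π = (p_{Quill} − 17)(242 − 2p_{Quill} + p_{Folio}).
∂π/∂p_{Quill} = 276 − 4p_{Quill} + p_{Folio} = 0 ⇒ p_{Quill} = 69 + 0.25p_{Folio}.
At p_{Folio} = 38: p_{Quill} = 69 + 0.25·38 = 78.5.

78.5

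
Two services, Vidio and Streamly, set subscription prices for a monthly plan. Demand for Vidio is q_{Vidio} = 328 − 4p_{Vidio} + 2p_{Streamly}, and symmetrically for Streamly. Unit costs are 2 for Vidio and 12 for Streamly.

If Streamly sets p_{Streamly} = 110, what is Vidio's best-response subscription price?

69.5

Vidio's profit: π = (p_{Vidio} − 2)(328 − 4p_{Vidio} + 2p_{Streamly}).
∂π/∂p_{Vidio} = 336 − 8p_{Vidio} + 2p_{Streamly} = 0 ⇒ p_{Vidio} = 42 + 0.25p_{Streamly}.
At p_{Streamly} = 110: p_{Vidio} = 42 + 0.25·110 = 69.5.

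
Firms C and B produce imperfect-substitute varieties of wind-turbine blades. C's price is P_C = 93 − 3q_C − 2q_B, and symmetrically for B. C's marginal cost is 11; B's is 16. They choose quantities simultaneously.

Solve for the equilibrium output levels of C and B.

Firm C's profit: π = q_C(93 − 3q_C − 2q_B) − 11q_C.
∂π/∂q_C = 82 − 6q_C − 2q_B = 0 ⇒ q_C = 41/3 − (1/3)q_B.
Similarly q_B = 77/6 − (1/3)q_C.
Plugging q_B into C's best response: q_C = 41/3 − (1/3)(77/6 − (1/3)q_C) ⇒ (8/9)q_C = 169/18, so q_C = 10.5625.
Then q_B = 77/6 − (1/3)·10.5625 = 9.3125.

10.5625, 9.3125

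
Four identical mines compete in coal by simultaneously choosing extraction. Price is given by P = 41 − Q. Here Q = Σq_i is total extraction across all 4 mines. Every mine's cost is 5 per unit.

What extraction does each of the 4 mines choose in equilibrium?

A representative mine's profit is π_i = q_i(41 − Q) − 5q_i, with Q = q_i + Σ_{j≠i} q_j.
First-order condition: 36 − 2q_i − Σ_{j≠i} q_j = 0.
With identical mines, set every q_j = q: then 36 − 2q − 3q = 0, i.e. q = 36/5 = 7.2.

7.2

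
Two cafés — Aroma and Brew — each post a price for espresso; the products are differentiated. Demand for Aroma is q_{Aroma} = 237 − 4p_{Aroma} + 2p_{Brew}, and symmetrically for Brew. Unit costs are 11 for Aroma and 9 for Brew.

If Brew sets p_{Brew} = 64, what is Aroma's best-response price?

Aroma's profit: π = (p_{Aroma} − 11)(237 − 4p_{Aroma} + 2p_{Brew}).
∂π/∂p_{Aroma} = 281 − 8p_{Aroma} + 2p_{Brew} = 0 ⇒ p_{Aroma} = 35.125 + 0.25p_{Brew}.
At p_{Brew} = 64: p_{Aroma} = 35.125 + 0.25·64 = 51.125.

51.125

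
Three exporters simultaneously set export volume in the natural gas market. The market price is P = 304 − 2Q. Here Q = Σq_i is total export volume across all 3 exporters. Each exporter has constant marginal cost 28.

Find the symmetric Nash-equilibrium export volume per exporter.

A representative exporter's profit is π_i = q_i(304 − 2Q) − 28q_i, with Q = q_i + Σ_{j≠i} q_j.
First-order condition: 276 − 4q_i − 2Σ_{j≠i} q_j = 0.
In a symmetric equilibrium every exporter chooses the same q, so Σ_{j≠i} q_j = 2q. The condition becomes 276 − 8q = 0, giving q = 276/8 = 34.5.

34.5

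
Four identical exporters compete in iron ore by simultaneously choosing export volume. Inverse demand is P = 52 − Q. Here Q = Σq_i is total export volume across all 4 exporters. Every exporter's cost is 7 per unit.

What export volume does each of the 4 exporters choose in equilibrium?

A representative exporter's profit is π_i = q_i(52 − Q) − 7q_i, with Q = q_i + Σ_{j≠i} q_j.
First-order condition: 45 − 2q_i − Σ_{j≠i} q_j = 0.
In a symmetric equilibrium every exporter chooses the same q, so Σ_{j≠i} q_j = 3q. The condition becomes 45 − 5q = 0, giving q = 45/5 = 9.

9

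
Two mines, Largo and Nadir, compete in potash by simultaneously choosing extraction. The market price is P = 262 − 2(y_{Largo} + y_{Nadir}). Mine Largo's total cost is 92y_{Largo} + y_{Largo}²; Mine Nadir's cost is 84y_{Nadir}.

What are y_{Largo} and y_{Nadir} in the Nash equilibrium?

16.2, 36.4

Mine Largo's profit: π = y_{Largo}(262 − 2(y_{Largo} + y_{Nadir})) − 92y_{Largo} − y_{Largo}².
∂π/∂y_{Largo} = 170 − 6y_{Largo} − 2y_{Nadir} = 0, so y_{Largo} = 85/3 − (1/3)y_{Nadir}.
For Nadir: ∂π/∂y_{Nadir} = 178 − 4y_{Nadir} − 2y_{Largo} = 0 ⇒ y_{Nadir} = 44.5 − 0.5y_{Largo}.
Plugging y_{Nadir} into Largo's best response: y_{Largo} = 85/3 − (1/3)(44.5 − 0.5y_{Largo}) ⇒ (5/6)y_{Largo} = 13.5, so y_{Largo} = 16.2.
Then y_{Nadir} = 44.5 − 0.5·16.2 = 36.4.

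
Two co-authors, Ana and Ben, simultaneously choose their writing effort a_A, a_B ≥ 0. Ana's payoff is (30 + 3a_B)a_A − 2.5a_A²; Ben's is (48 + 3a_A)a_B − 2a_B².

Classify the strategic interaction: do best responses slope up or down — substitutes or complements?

Expanding Ana's payoff: 30a_A + 3a_Ba_A − 2.5a_A².
∂π/∂a_A = 30 + 3a_B − 5a_A = 0, so a_A = 6 + 0.6a_B.
The best-response slope da_A/da_B = 0.6 > 0: the reaction function is upward-sloping, so the choices are strategic complements.

strategic complements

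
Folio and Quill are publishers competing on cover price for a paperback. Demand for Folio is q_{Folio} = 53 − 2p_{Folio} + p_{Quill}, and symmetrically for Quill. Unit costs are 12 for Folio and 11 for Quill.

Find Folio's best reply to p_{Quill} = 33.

27.5

Folio's profit: π = (p_{Folio} − 12)(53 − 2p_{Folio} + p_{Quill}).
∂π/∂p_{Folio} = 77 − 4p_{Folio} + p_{Quill} = 0 ⇒ p_{Folio} = 19.25 + 0.25p_{Quill}.
At p_{Quill} = 33: p_{Folio} = 19.25 + 0.25·33 = 27.5.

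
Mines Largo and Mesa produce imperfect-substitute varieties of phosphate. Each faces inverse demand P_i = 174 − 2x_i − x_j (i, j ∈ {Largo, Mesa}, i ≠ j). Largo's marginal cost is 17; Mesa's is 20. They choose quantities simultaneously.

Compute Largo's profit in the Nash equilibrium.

Mine Largo's profit: π = x_{Largo}(174 − 2x_{Largo} − x_{Mesa}) − 17x_{Largo}.
∂π/∂x_{Largo} = 157 − 4x_{Largo} − x_{Mesa} = 0 ⇒ x_{Largo} = 39.25 − 0.25x_{Mesa}.
Similarly x_{Mesa} = 38.5 − 0.25x_{Largo}.
Solving the two reaction functions simultaneously: (1 − (−0.25)(−0.25))x_{Largo} = 39.25 − 0.25·38.5, so 0.9375x_{Largo} = 29.625 and x_{Largo} = 31.6.
Then x_{Mesa} = 38.5 − 0.25·31.6 = 30.6.
P_{Largo} = 174 − 2·31.6 − 30.6 = 80.2.
Profit = (80.2 − 17)·31.6 = 1997.12.

1997.12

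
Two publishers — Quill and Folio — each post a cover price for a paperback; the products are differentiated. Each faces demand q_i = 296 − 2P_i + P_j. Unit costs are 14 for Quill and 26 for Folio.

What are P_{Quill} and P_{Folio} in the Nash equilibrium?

Quill's profit: π = (P_{Quill} − 14)(296 − 2P_{Quill} + P_{Folio}).
∂π/∂P_{Quill} = 324 − 4P_{Quill} + P_{Folio} = 0 ⇒ P_{Quill} = 81 + 0.25P_{Folio}.
Similarly P_{Folio} = 87 + 0.25P_{Quill}.
Solving the two reaction functions simultaneously: (1 − (0.25)(0.25))P_{Quill} = 81 + 0.25·87, so 0.9375P_{Quill} = 102.75 and P_{Quill} = 109.6.
Then P_{Folio} = 87 + 0.25·109.6 = 114.4.

109.6, 114.4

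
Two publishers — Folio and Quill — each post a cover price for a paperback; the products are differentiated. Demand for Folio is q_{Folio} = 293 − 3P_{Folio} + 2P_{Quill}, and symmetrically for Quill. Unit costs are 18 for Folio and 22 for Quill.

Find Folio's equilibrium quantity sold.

208.5

Folio's profit: π = (P_{Folio} − 18)(293 − 3P_{Folio} + 2P_{Quill}).
∂π/∂P_{Folio} = 347 − 6P_{Folio} + 2P_{Quill} = 0 ⇒ P_{Folio} = 347/6 + (1/3)P_{Quill}.
Similarly P_{Quill} = 359/6 + (1/3)P_{Folio}.
Plugging P_{Quill} into Folio's best response: P_{Folio} = 347/6 + (1/3)(359/6 + (1/3)P_{Folio}) ⇒ (8/9)P_{Folio} = 700/9, so P_{Folio} = 87.5.
Then P_{Quill} = 359/6 + (1/3)·87.5 = 89.
q_{Folio} = 293 − 3·87.5 + 2·89 = 208.5.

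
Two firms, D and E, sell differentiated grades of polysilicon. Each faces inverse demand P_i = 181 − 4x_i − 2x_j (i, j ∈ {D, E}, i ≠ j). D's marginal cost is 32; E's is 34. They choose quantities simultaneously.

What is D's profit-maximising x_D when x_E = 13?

15.375

Firm D's profit: π = x_D(181 − 4x_D − 2x_E) − 32x_D.
∂π/∂x_D = 149 − 8x_D − 2x_E = 0 ⇒ x_D = 18.625 − 0.25x_E.
At x_E = 13: x_D = 18.625 − 0.25·13 = 15.375.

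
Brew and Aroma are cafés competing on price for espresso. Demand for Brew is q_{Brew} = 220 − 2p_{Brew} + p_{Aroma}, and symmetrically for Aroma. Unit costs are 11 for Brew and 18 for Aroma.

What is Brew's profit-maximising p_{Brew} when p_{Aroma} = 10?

63

Brew's profit: π = (p_{Brew} − 11)(220 − 2p_{Brew} + p_{Aroma}).
∂π/∂p_{Brew} = 242 − 4p_{Brew} + p_{Aroma} = 0 ⇒ p_{Brew} = 60.5 + 0.25p_{Aroma}.
At p_{Aroma} = 10: p_{Brew} = 60.5 + 0.25·10 = 63.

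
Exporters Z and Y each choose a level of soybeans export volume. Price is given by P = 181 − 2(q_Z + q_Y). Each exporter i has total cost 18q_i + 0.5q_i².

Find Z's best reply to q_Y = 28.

Exporter Z's profit: π = q_Z(181 − 2(q_Z + q_Y)) − 18q_Z − 0.5q_Z².
∂π/∂q_Z = 163 − 5q_Z − 2q_Y = 0, so q_Z = 32.6 − 0.4q_Y.
At q_Y = 28: q_Z = 32.6 − 0.4·28 = 21.4.

21.4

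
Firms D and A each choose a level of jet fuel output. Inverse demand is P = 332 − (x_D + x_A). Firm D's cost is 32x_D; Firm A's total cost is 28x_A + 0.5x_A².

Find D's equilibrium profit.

Firm D's profit: π = x_D(332 − (x_D + x_A)) − 32x_D.
∂π/∂x_D = 300 − 2x_D − x_A = 0, so x_D = 150 − 0.5x_A.
For A: ∂π/∂x_A = 304 − 3x_A − x_D = 0 ⇒ x_A = 304/3 − (1/3)x_D.
Plugging x_A into D's best response: x_D = 150 − 0.5(304/3 − (1/3)x_D) ⇒ (5/6)x_D = 298/3, so x_D = 119.2.
Then x_A = 304/3 − (1/3)·119.2 = 61.6.
Price P = 332 − 180.8 = 151.2.
D's profit: (151.2 − 32)·119.2 = 14208.64.

14208.64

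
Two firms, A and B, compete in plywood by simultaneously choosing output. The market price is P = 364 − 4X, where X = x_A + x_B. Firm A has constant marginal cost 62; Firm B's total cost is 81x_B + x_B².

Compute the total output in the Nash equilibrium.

46

Firm A's profit: π = x_A(364 − 4(x_A + x_B)) − 62x_A.
∂π/∂x_A = 302 − 8x_A − 4x_B = 0, so x_A = 37.75 − 0.5x_B.
For B: ∂π/∂x_B = 283 − 10x_B − 4x_A = 0 ⇒ x_B = 28.3 − 0.4x_A.
Plugging x_B into A's best response: x_A = 37.75 − 0.5(28.3 − 0.4x_A) ⇒ 0.8x_A = 23.6, so x_A = 29.5.
Then x_B = 28.3 − 0.4·29.5 = 16.5.
Total output: 29.5 + 16.5 = 46.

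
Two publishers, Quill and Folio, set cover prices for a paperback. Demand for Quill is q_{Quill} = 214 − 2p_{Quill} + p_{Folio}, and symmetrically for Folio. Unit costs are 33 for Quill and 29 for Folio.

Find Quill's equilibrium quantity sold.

119.6

Quill's profit: π = (p_{Quill} − 33)(214 − 2p_{Quill} + p_{Folio}).
∂π/∂p_{Quill} = 280 − 4p_{Quill} + p_{Folio} = 0 ⇒ p_{Quill} = 70 + 0.25p_{Folio}.
Similarly p_{Folio} = 68 + 0.25p_{Quill}.
Solving the two reaction functions simultaneously: (1 − (0.25)(0.25))p_{Quill} = 70 + 0.25·68, so 0.9375p_{Quill} = 87 and p_{Quill} = 92.8.
Then p_{Folio} = 68 + 0.25·92.8 = 91.2.
q_{Quill} = 214 − 2·92.8 + 91.2 = 119.6.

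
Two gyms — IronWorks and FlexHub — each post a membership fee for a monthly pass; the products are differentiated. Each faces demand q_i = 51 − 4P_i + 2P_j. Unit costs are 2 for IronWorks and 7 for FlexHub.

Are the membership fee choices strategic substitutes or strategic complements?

IronWorks's profit: π = (P_{IronWorks} − 2)(51 − 4P_{IronWorks} + 2P_{FlexHub}).
∂π/∂P_{IronWorks} = 59 − 8P_{IronWorks} + 2P_{FlexHub} = 0 ⇒ P_{IronWorks} = 7.375 + 0.25P_{FlexHub}.
The best-response slope dP_{IronWorks}/dP_{FlexHub} = 0.25 > 0: the reaction function is upward-sloping, so the choices are strategic complements.

strategic complements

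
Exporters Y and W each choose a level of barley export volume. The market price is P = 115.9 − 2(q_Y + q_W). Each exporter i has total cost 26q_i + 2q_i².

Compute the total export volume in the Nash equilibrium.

17.98

Exporter Y's profit: π = q_Y(115.9 − 2(q_Y + q_W)) − 26q_Y − 2q_Y².
∂π/∂q_Y = 89.9 − 8q_Y − 2q_W = 0, so q_Y = 11.2375 − 0.25q_W.
By symmetry q_W = q_Y; substituting into the reaction function, 1.25q_Y = 11.2375 and q_Y = 8.99.
Total export volume: 8.99 + 8.99 = 17.98.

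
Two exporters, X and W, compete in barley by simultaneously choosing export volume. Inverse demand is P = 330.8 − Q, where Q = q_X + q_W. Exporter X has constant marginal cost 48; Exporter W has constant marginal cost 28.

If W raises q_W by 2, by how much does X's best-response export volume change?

Exporter X's profit: π = q_X(330.8 − (q_X + q_W)) − 48q_X.
∂π/∂q_X = 282.8 − 2q_X − q_W = 0, so q_X = 141.4 − 0.5q_W.
The reaction-function slope is −0.5, so a 2-unit rise in q_W moves q_X by −0.5 × 2 = −1. X's best response falls — the actions are strategic substitutes.

-1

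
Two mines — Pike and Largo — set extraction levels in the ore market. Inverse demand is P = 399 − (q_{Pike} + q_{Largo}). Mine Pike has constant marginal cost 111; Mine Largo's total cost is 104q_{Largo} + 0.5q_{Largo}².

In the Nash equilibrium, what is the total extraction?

Mine Pike's profit: π = q_{Pike}(399 − (q_{Pike} + q_{Largo})) − 111q_{Pike}.
∂π/∂q_{Pike} = 288 − 2q_{Pike} − q_{Largo} = 0, so q_{Pike} = 144 − 0.5q_{Largo}.
For Largo: ∂π/∂q_{Largo} = 295 − 3q_{Largo} − q_{Pike} = 0 ⇒ q_{Largo} = 295/3 − (1/3)q_{Pike}.
Solving the two reaction functions simultaneously: (1 − (−0.5)(−1/3))q_{Pike} = 144 − 0.5·(295/3), so (5/6)q_{Pike} = 569/6 and q_{Pike} = 113.8.
Then q_{Largo} = 295/3 − (1/3)·113.8 = 60.4.
Total extraction: 113.8 + 60.4 = 174.2.

174.2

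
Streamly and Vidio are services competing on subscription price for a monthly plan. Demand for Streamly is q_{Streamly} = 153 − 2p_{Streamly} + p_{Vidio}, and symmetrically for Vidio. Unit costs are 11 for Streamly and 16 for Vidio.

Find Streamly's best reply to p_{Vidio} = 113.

Streamly's profit: π = (p_{Streamly} − 11)(153 − 2p_{Streamly} + p_{Vidio}).
∂π/∂p_{Streamly} = 175 − 4p_{Streamly} + p_{Vidio} = 0 ⇒ p_{Streamly} = 43.75 + 0.25p_{Vidio}.
At p_{Vidio} = 113: p_{Streamly} = 43.75 + 0.25·113 = 72.

72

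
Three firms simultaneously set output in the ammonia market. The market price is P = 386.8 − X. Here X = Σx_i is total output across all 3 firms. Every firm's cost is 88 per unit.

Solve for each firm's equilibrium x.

A representative firm's profit is π_i = x_i(386.8 − X) − 88x_i, with X = x_i + Σ_{j≠i} x_j.
First-order condition: 298.8 − 2x_i − Σ_{j≠i} x_j = 0.
In a symmetric equilibrium every firm chooses the same x, so Σ_{j≠i} x_j = 2x. The condition becomes 298.8 − 4x = 0, giving x = 298.8/4 = 74.7.

74.7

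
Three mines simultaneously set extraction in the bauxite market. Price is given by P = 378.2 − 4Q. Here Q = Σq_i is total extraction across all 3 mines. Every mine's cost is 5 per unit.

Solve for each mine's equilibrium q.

23.325

A representative mine's profit is π_i = q_i(378.2 − 4Q) − 5q_i, with Q = q_i + Σ_{j≠i} q_j.
First-order condition: 373.2 − 8q_i − 4Σ_{j≠i} q_j = 0.
Imposing symmetry (q_j = q for all j) turns Σ_{j≠i} q_j into 2q, so 373.2 = 16q and q = 23.325.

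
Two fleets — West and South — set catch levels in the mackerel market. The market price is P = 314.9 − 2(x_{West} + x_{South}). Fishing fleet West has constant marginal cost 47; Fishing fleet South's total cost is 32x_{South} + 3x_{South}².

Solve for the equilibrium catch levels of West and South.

Fishing fleet West's profit: π = x_{West}(314.9 − 2(x_{West} + x_{South})) − 47x_{West}.
∂π/∂x_{West} = 267.9 − 4x_{West} − 2x_{South} = 0, so x_{West} = 66.975 − 0.5x_{South}.
For South: ∂π/∂x_{South} = 282.9 − 10x_{South} − 2x_{West} = 0 ⇒ x_{South} = 28.29 − 0.2x_{West}.
Substituting the second reaction function into the first: x_{West} = 66.975 − 0.5(28.29 − 0.2x_{West}), which gives 0.9x_{West} = 52.83 ⇒ x_{West} = 58.7.
Then x_{South} = 28.29 − 0.2·58.7 = 16.55.

58.7, 16.55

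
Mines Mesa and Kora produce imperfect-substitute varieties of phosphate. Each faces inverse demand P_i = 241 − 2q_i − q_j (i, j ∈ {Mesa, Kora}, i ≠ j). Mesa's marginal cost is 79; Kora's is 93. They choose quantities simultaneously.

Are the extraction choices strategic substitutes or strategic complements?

strategic substitutes

Mine Mesa's profit: π = q_{Mesa}(241 − 2q_{Mesa} − q_{Kora}) − 79q_{Mesa}.
∂π/∂q_{Mesa} = 162 − 4q_{Mesa} − q_{Kora} = 0 ⇒ q_{Mesa} = 40.5 − 0.25q_{Kora}.
The best-response slope dq_{Mesa}/dq_{Kora} = −0.25 < 0: the reaction function is downward-sloping, so the choices are strategic substitutes.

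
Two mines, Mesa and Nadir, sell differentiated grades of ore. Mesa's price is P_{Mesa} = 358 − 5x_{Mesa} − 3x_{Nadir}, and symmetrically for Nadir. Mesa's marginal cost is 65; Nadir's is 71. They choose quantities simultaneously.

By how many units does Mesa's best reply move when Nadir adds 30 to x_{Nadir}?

-9

Mine Mesa's profit: π = x_{Mesa}(358 − 5x_{Mesa} − 3x_{Nadir}) − 65x_{Mesa}.
∂π/∂x_{Mesa} = 293 − 10x_{Mesa} − 3x_{Nadir} = 0 ⇒ x_{Mesa} = 29.3 − 0.3x_{Nadir}.
The reaction-function slope is −0.3, so a 30-unit rise in x_{Nadir} moves x_{Mesa} by −0.3 × 30 = −9. Mesa's best response falls — the actions are strategic substitutes.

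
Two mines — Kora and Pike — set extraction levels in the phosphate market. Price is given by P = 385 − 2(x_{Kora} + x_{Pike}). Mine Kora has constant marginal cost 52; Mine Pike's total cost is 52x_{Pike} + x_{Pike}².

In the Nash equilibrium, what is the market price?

Mine Kora's profit: π = x_{Kora}(385 − 2(x_{Kora} + x_{Pike})) − 52x_{Kora}.
∂π/∂x_{Kora} = 333 − 4x_{Kora} − 2x_{Pike} = 0, so x_{Kora} = 83.25 − 0.5x_{Pike}.
For Pike: ∂π/∂x_{Pike} = 333 − 6x_{Pike} − 2x_{Kora} = 0 ⇒ x_{Pike} = 55.5 − (1/3)x_{Kora}.
Substituting the second reaction function into the first: x_{Kora} = 83.25 − 0.5(55.5 − (1/3)x_{Kora}), which gives (5/6)x_{Kora} = 55.5 ⇒ x_{Kora} = 66.6.
Then x_{Pike} = 55.5 − (1/3)·66.6 = 33.3.
Equilibrium price: P = 385 − 2·99.9 = 185.2.

185.2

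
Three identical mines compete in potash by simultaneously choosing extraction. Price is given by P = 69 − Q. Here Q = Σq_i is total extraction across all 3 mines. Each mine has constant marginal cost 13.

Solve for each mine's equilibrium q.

A representative mine's profit is π_i = q_i(69 − Q) − 13q_i, with Q = q_i + Σ_{j≠i} q_j.
First-order condition: 56 − 2q_i − Σ_{j≠i} q_j = 0.
In a symmetric equilibrium every mine chooses the same q, so Σ_{j≠i} q_j = 2q. The condition becomes 56 − 4q = 0, giving q = 56/4 = 14.

14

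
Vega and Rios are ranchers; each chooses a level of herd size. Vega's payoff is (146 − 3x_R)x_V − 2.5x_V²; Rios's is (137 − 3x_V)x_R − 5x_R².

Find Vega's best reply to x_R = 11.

Expanding Vega's payoff: 146x_V − 3x_Rx_V − 2.5x_V².
∂π/∂x_V = 146 − 3x_R − 5x_V = 0, so x_V = 29.2 − 0.6x_R.
At x_R = 11: x_V = 29.2 − 0.6·11 = 22.6.

22.6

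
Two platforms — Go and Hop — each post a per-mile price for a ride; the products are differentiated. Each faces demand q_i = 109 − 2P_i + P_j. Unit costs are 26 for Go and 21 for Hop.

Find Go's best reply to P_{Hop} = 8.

42.25

Go's profit: π = (P_{Go} − 26)(109 − 2P_{Go} + P_{Hop}).
∂π/∂P_{Go} = 161 − 4P_{Go} + P_{Hop} = 0 ⇒ P_{Go} = 40.25 + 0.25P_{Hop}.
At P_{Hop} = 8: P_{Go} = 40.25 + 0.25·8 = 42.25.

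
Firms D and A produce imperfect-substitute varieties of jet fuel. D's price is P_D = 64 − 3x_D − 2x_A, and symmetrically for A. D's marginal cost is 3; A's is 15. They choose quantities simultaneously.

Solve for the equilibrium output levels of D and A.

Firm D's profit: π = x_D(64 − 3x_D − 2x_A) − 3x_D.
∂π/∂x_D = 61 − 6x_D − 2x_A = 0 ⇒ x_D = 61/6 − (1/3)x_A.
Similarly x_A = 49/6 − (1/3)x_D.
Substituting the second reaction function into the first: x_D = 61/6 − (1/3)(49/6 − (1/3)x_D), which gives (8/9)x_D = 67/9 ⇒ x_D = 8.375.
Then x_A = 49/6 − (1/3)·8.375 = 5.375.

8.375, 5.375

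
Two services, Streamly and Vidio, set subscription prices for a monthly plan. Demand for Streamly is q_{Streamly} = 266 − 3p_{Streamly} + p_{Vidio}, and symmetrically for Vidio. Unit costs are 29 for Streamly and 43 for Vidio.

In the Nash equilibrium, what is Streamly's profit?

5495.52

Streamly's profit: π = (p_{Streamly} − 29)(266 − 3p_{Streamly} + p_{Vidio}).
∂π/∂p_{Streamly} = 353 − 6p_{Streamly} + p_{Vidio} = 0 ⇒ p_{Streamly} = 353/6 + (1/6)p_{Vidio}.
Similarly p_{Vidio} = 395/6 + (1/6)p_{Streamly}.
Plugging p_{Vidio} into Streamly's best response: p_{Streamly} = 353/6 + (1/6)(395/6 + (1/6)p_{Streamly}) ⇒ (35/36)p_{Streamly} = 2513/36, so p_{Streamly} = 71.8.
Then p_{Vidio} = 395/6 + (1/6)·71.8 = 77.8.
q_{Streamly} = 266 − 3·71.8 + 77.8 = 128.4.
Profit = (71.8 − 29)·128.4 = 5495.52.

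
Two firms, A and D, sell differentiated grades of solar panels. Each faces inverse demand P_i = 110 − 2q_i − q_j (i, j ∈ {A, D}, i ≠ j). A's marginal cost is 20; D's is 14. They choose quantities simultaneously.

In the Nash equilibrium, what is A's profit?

Firm A's profit: π = q_A(110 − 2q_A − q_D) − 20q_A.
∂π/∂q_A = 90 − 4q_A − q_D = 0 ⇒ q_A = 22.5 − 0.25q_D.
Similarly q_D = 24 − 0.25q_A.
Substituting the second reaction function into the first: q_A = 22.5 − 0.25(24 − 0.25q_A), which gives 0.9375q_A = 16.5 ⇒ q_A = 17.6.
Then q_D = 24 − 0.25·17.6 = 19.6.
P_A = 110 − 2·17.6 − 19.6 = 55.2.
Profit = (55.2 − 20)·17.6 = 619.52.

619.52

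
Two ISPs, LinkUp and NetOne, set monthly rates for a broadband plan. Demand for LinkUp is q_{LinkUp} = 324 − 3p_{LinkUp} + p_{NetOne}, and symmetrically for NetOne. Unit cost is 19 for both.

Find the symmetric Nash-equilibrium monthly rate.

LinkUp's profit: π = (p_{LinkUp} − 19)(324 − 3p_{LinkUp} + p_{NetOne}).
∂π/∂p_{LinkUp} = 381 − 6p_{LinkUp} + p_{NetOne} = 0 ⇒ p_{LinkUp} = 63.5 + (1/6)p_{NetOne}.
By symmetry p_{NetOne} = p_{LinkUp}; substituting into the reaction function, (5/6)p_{LinkUp} = 63.5 and p_{LinkUp} = 76.2.

76.2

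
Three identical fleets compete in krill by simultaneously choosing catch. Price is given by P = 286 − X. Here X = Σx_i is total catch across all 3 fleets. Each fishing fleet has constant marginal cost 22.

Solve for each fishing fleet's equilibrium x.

A representative fishing fleet's profit is π_i = x_i(286 − X) − 22x_i, with X = x_i + Σ_{j≠i} x_j.
First-order condition: 264 − 2x_i − Σ_{j≠i} x_j = 0.
In a symmetric equilibrium every fishing fleet chooses the same x, so Σ_{j≠i} x_j = 2x. The condition becomes 264 − 4x = 0, giving x = 264/4 = 66.

66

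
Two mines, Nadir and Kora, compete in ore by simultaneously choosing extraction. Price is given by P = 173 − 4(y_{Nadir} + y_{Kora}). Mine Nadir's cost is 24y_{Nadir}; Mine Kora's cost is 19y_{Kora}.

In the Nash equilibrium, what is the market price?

72

Mine Nadir's profit: π = y_{Nadir}(173 − 4(y_{Nadir} + y_{Kora})) − 24y_{Nadir}.
∂π/∂y_{Nadir} = 149 − 8y_{Nadir} − 4y_{Kora} = 0, so y_{Nadir} = 18.625 − 0.5y_{Kora}.
By the same steps for Kora: y_{Kora} = 19.25 − 0.5y_{Nadir}.
Solving the two reaction functions simultaneously: (1 − (−0.5)(−0.5))y_{Nadir} = 18.625 − 0.5·19.25, so 0.75y_{Nadir} = 9 and y_{Nadir} = 12.
Then y_{Kora} = 19.25 − 0.5·12 = 13.25.
Equilibrium price: P = 173 − 4·25.25 = 72.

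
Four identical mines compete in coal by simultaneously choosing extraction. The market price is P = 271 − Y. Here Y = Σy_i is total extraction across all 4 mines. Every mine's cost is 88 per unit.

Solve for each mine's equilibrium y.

A representative mine's profit is π_i = y_i(271 − Y) − 88y_i, with Y = y_i + Σ_{j≠i} y_j.
First-order condition: 183 − 2y_i − Σ_{j≠i} y_j = 0.
Imposing symmetry (y_j = y for all j) turns Σ_{j≠i} y_j into 3y, so 183 = 5y and y = 36.6.

36.6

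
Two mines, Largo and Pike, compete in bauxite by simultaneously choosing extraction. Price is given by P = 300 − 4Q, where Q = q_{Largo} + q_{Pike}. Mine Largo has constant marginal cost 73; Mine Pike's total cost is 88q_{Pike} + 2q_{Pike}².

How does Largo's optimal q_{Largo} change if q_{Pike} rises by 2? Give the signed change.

Mine Largo's profit: π = q_{Largo}(300 − 4(q_{Largo} + q_{Pike})) − 73q_{Largo}.
∂π/∂q_{Largo} = 227 − 8q_{Largo} − 4q_{Pike} = 0, so q_{Largo} = 28.375 − 0.5q_{Pike}.
The reaction-function slope is −0.5, so a 2-unit rise in q_{Pike} moves q_{Largo} by −0.5 × 2 = −1. Largo's best response falls — the actions are strategic substitutes.

-1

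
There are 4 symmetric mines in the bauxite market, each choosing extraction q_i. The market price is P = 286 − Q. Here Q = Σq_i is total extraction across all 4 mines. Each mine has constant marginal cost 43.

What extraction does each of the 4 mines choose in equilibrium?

A representative mine's profit is π_i = q_i(286 − Q) − 43q_i, with Q = q_i + Σ_{j≠i} q_j.
First-order condition: 243 − 2q_i − Σ_{j≠i} q_j = 0.
Imposing symmetry (q_j = q for all j) turns Σ_{j≠i} q_j into 3q, so 243 = 5q and q = 48.6.

48.6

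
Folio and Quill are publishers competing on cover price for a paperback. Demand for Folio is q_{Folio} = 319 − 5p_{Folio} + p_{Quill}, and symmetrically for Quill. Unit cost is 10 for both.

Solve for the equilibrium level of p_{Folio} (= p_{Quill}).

41

Folio's profit: π = (p_{Folio} − 10)(319 − 5p_{Folio} + p_{Quill}).
∂π/∂p_{Folio} = 369 − 10p_{Folio} + p_{Quill} = 0 ⇒ p_{Folio} = 36.9 + 0.1p_{Quill}.
The game is symmetric, so in equilibrium p_{Quill} = p_{Folio}: the reaction function gives 0.9p_{Folio} = 36.9, hence p_{Folio} = 41.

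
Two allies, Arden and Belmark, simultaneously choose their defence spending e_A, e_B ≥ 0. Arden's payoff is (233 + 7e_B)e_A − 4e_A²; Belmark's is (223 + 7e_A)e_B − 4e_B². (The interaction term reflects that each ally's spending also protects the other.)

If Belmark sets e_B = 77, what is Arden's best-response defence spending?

Expanding Arden's payoff: 233e_A + 7e_Be_A − 4e_A².
∂π/∂e_A = 233 + 7e_B − 8e_A = 0, so e_A = 29.125 + 0.875e_B.
At e_B = 77: e_A = 29.125 + 0.875·77 = 96.5.

96.5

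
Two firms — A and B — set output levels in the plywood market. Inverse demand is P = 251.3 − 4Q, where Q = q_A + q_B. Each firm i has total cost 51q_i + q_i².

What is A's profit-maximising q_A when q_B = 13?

14.83

Firm A's profit: π = q_A(251.3 − 4(q_A + q_B)) − 51q_A − q_A².
∂π/∂q_A = 200.3 − 10q_A − 4q_B = 0, so q_A = 20.03 − 0.4q_B.
At q_B = 13: q_A = 20.03 − 0.4·13 = 14.83.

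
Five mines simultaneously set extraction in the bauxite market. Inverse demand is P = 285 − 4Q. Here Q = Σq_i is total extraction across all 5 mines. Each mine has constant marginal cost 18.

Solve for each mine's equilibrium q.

11.125

A representative mine's profit is π_i = q_i(285 − 4Q) − 18q_i, with Q = q_i + Σ_{j≠i} q_j.
First-order condition: 267 − 8q_i − 4Σ_{j≠i} q_j = 0.
Imposing symmetry (q_j = q for all j) turns Σ_{j≠i} q_j into 4q, so 267 = 24q and q = 11.125.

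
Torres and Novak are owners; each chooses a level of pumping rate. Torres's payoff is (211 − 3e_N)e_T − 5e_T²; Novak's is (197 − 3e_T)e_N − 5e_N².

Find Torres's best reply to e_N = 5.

Expanding Torres's payoff: 211e_T − 3e_Ne_T − 5e_T².
∂π/∂e_T = 211 − 3e_N − 10e_T = 0, so e_T = 21.1 − 0.3e_N.
At e_N = 5: e_T = 21.1 − 0.3·5 = 19.6.

19.6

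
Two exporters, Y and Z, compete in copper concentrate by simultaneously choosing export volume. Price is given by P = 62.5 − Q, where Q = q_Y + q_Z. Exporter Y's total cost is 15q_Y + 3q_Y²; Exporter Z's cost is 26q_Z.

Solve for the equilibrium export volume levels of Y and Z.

3.9, 16.3

Exporter Y's profit: π = q_Y(62.5 − (q_Y + q_Z)) − 15q_Y − 3q_Y².
∂π/∂q_Y = 47.5 − 8q_Y − q_Z = 0, so q_Y = 5.9375 − 0.125q_Z.
For Z: ∂π/∂q_Z = 36.5 − 2q_Z − q_Y = 0 ⇒ q_Z = 18.25 − 0.5q_Y.
Plugging q_Z into Y's best response: q_Y = 5.9375 − 0.125(18.25 − 0.5q_Y) ⇒ 0.9375q_Y = 117/32, so q_Y = 3.9.
Then q_Z = 18.25 − 0.5·3.9 = 16.3.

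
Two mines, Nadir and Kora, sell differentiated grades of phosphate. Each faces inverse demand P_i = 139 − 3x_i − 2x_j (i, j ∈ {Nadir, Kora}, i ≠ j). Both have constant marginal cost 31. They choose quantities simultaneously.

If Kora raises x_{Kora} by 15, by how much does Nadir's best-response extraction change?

-5

Mine Nadir's profit: π = x_{Nadir}(139 − 3x_{Nadir} − 2x_{Kora}) − 31x_{Nadir}.
∂π/∂x_{Nadir} = 108 − 6x_{Nadir} − 2x_{Kora} = 0 ⇒ x_{Nadir} = 18 − (1/3)x_{Kora}.
The reaction-function slope is −1/3, so a 15-unit rise in x_{Kora} moves x_{Nadir} by −1/3 × 15 = −5. Nadir's best response falls — the actions are strategic substitutes.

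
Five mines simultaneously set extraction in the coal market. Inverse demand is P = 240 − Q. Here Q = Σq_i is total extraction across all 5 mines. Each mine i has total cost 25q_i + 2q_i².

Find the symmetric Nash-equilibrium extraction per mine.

A representative mine's profit is π_i = q_i(240 − Q) − 25q_i − 2q_i², with Q = q_i + Σ_{j≠i} q_j.
First-order condition: 215 − 6q_i − Σ_{j≠i} q_j = 0.
In a symmetric equilibrium every mine chooses the same q, so Σ_{j≠i} q_j = 4q. The condition becomes 215 − 10q = 0, giving q = 215/10 = 21.5.

21.5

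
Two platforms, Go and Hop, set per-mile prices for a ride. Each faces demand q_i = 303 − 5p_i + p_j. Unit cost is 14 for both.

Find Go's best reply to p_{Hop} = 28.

Go's profit: π = (p_{Go} − 14)(303 − 5p_{Go} + p_{Hop}).
∂π/∂p_{Go} = 373 − 10p_{Go} + p_{Hop} = 0 ⇒ p_{Go} = 37.3 + 0.1p_{Hop}.
At p_{Hop} = 28: p_{Go} = 37.3 + 0.1·28 = 40.1.

40.1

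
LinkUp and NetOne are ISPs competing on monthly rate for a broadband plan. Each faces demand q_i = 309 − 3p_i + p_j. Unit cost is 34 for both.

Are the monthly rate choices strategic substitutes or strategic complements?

strategic complements

LinkUp's profit: π = (p_{LinkUp} − 34)(309 − 3p_{LinkUp} + p_{NetOne}).
∂π/∂p_{LinkUp} = 411 − 6p_{LinkUp} + p_{NetOne} = 0 ⇒ p_{LinkUp} = 68.5 + (1/6)p_{NetOne}.
The best-response slope dp_{LinkUp}/dp_{NetOne} = 1/6 > 0: the reaction function is upward-sloping, so the choices are strategic complements.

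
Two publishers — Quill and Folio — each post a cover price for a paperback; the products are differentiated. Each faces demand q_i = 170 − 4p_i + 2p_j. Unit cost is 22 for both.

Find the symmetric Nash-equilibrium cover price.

Quill's profit: π = (p_{Quill} − 22)(170 − 4p_{Quill} + 2p_{Folio}).
∂π/∂p_{Quill} = 258 − 8p_{Quill} + 2p_{Folio} = 0 ⇒ p_{Quill} = 32.25 + 0.25p_{Folio}.
Setting p_{Quill} = p_{Folio} in the reaction function: p_{Quill} = 32.25 + 0.25p_{Quill}, so p_{Quill} = 32.25 / 0.75 = 43.

43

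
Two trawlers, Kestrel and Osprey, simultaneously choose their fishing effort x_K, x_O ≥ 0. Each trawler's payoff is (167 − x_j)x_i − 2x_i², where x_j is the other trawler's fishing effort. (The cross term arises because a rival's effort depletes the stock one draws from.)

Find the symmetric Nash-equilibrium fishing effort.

33.4

Kestrel's payoff is (167 − x_O)x_K − 2x_K².
∂π/∂x_K = 167 − x_O − 4x_K = 0, so x_K = 41.75 − 0.25x_O.
By symmetry x_O = x_K; substituting into the reaction function, 1.25x_K = 41.75 and x_K = 33.4.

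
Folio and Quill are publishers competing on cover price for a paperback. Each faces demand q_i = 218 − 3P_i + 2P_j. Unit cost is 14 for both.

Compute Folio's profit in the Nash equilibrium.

Folio's profit: π = (P_{Folio} − 14)(218 − 3P_{Folio} + 2P_{Quill}).
∂π/∂P_{Folio} = 260 − 6P_{Folio} + 2P_{Quill} = 0 ⇒ P_{Folio} = 130/3 + (1/3)P_{Quill}.
The game is symmetric, so in equilibrium P_{Quill} = P_{Folio}: the reaction function gives (2/3)P_{Folio} = 130/3, hence P_{Folio} = 65.
q_{Folio} = 218 − 3·65 + 2·65 = 153.
Profit = (65 − 14)·153 = 7803.

7803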